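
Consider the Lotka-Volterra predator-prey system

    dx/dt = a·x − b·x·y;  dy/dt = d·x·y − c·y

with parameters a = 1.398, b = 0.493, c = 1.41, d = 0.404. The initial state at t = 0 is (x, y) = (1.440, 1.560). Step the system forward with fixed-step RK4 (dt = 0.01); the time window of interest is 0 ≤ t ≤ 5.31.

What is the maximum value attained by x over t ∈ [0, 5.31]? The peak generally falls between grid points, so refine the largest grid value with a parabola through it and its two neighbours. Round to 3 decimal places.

t=0.000: state=(1.440, 1.560)
step 1 (dt=0.01): k1=(0.906, -1.292), k2=(0.913, -1.284), k3=(0.913, -1.284), k4=(0.921, -1.276); state += dt/6·(k1+2k2+2k3+k4)
t=0.010: state=(1.449, 1.547)
t=0.020: state=(1.458, 1.534)
t=0.030: state=(1.468, 1.522)
continuing one RK4 step at a time; state shown every 20 steps (Δt=0.2):
t=0.200: state=(1.652, 1.333)
t=0.400: state=(1.933, 1.161)
t=0.600: state=(2.295, 1.038)
t=0.800: state=(2.752, 0.960)
t=1.000: state=(3.318, 0.924)
t=1.200: state=(4.005, 0.936)
t=1.400: state=(4.815, 1.008)
t=1.600: state=(5.727, 1.163)
t=1.800: state=(6.669, 1.448)
t=2.000: state=(7.479, 1.938)
t=2.200: state=(7.881, 2.729)
t=2.400: state=(7.551, 3.862)
t=2.600: state=(6.403, 5.143)
t=2.800: state=(4.840, 6.114)
t=3.000: state=(3.430, 6.426)
t=3.200: state=(2.433, 6.125)
t=3.400: state=(1.814, 5.473)
t=3.600: state=(1.452, 4.704)
t=3.800: state=(1.254, 3.954)
t=4.000: state=(1.161, 3.286)
t=4.200: state=(1.143, 2.720)
t=4.400: state=(1.184, 2.253)
t=4.600: state=(1.279, 1.876)
t=4.800: state=(1.427, 1.578)
t=5.000: state=(1.635, 1.347)
t=5.200: state=(1.911, 1.172)
t=5.310: state=(2.096, 1.097)
largest grid value and its neighbours: x(2.210)=7.88459, x(2.220)=7.88586, x(2.230)=7.88518
parabola through these three points peaks at t≈2.222 with x≈7.88588

max x = 7.886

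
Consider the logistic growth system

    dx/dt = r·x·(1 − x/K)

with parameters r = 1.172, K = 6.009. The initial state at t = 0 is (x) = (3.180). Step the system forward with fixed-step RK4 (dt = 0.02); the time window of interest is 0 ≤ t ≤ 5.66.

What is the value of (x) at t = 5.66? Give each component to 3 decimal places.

t=0.000: state=(3.180)
step 1 (dt=0.02): k1=(1.755), k2=(1.753), k3=(1.753), k4=(1.752); state += dt/6·(k1+2k2+2k3+k4)
t=0.020: state=(3.215)
t=0.040: state=(3.250)
t=0.060: state=(3.285)
continuing one RK4 step at a time; state shown every 10 steps (Δt=0.2):
t=0.200: state=(3.527)
t=0.400: state=(3.860)
t=0.600: state=(4.172)
t=0.800: state=(4.457)
t=1.000: state=(4.711)
t=1.200: state=(4.934)
t=1.400: state=(5.125)
t=1.600: state=(5.288)
t=1.800: state=(5.424)
t=2.000: state=(5.536)
t=2.200: state=(5.629)
t=2.400: state=(5.704)
t=2.600: state=(5.765)
t=2.800: state=(5.815)
t=3.000: state=(5.854)
t=3.200: state=(5.886)
t=3.400: state=(5.911)
t=3.600: state=(5.931)
t=3.800: state=(5.947)
t=4.000: state=(5.960)
t=4.200: state=(5.970)
t=4.400: state=(5.978)
t=4.600: state=(5.985)
t=4.800: state=(5.990)
t=5.000: state=(5.994)
t=5.200: state=(5.997)
t=5.400: state=(5.999)
t=5.600: state=(6.001)
t=5.660: state=(6.002)

(x) = (6.002)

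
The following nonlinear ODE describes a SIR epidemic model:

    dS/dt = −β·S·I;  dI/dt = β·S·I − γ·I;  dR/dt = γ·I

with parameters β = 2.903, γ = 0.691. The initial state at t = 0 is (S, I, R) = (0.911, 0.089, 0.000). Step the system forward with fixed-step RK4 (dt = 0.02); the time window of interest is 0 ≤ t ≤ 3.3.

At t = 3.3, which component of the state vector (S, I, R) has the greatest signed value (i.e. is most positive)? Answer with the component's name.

t=0.000: state=(0.911, 0.089, 0.000)
step 1 (dt=0.02): k1=(-0.235, 0.174, 0.061), k2=(-0.239, 0.177, 0.063), k3=(-0.239, 0.177, 0.063), k4=(-0.243, 0.179, 0.064); state += dt/6·(k1+2k2+2k3+k4)
t=0.020: state=(0.906, 0.093, 0.001)
t=0.040: state=(0.901, 0.096, 0.003)
t=0.060: state=(0.896, 0.100, 0.004)
continuing one RK4 step at a time; state shown every 10 steps (Δt=0.2):
t=0.200: state=(0.855, 0.130, 0.015)
t=0.400: state=(0.782, 0.182, 0.036)
t=0.600: state=(0.692, 0.243, 0.066)
t=0.800: state=(0.590, 0.307, 0.104)
t=1.000: state=(0.485, 0.365, 0.150)
t=1.200: state=(0.387, 0.409, 0.204)
t=1.400: state=(0.302, 0.435, 0.262)
t=1.600: state=(0.234, 0.442, 0.323)
t=1.800: state=(0.182, 0.434, 0.384)
t=2.000: state=(0.142, 0.415, 0.443)
t=2.200: state=(0.112, 0.389, 0.499)
t=2.400: state=(0.090, 0.359, 0.550)
t=2.600: state=(0.074, 0.328, 0.598)
t=2.800: state=(0.062, 0.297, 0.641)
t=3.000: state=(0.052, 0.268, 0.680)
t=3.200: state=(0.045, 0.240, 0.715)
t=3.300: state=(0.042, 0.227, 0.731)
compare at T: S=0.042, I=0.227, R=0.731

largest component: R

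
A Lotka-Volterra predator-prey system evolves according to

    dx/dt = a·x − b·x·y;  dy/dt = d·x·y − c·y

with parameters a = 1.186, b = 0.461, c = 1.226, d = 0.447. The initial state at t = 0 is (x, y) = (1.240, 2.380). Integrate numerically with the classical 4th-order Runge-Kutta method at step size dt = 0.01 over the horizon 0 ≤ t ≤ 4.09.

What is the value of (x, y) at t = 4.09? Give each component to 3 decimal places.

(x, y) = (2.457, 4.850)

t=0.000: state=(1.240, 2.380)
step 1 (dt=0.01): k1=(0.110, -1.599), k2=(0.115, -1.593), k3=(0.115, -1.593), k4=(0.119, -1.587); state += dt/6·(k1+2k2+2k3+k4)
t=0.010: state=(1.241, 2.364)
t=0.020: state=(1.242, 2.348)
t=0.030: state=(1.244, 2.333)
continuing one RK4 step at a time; state shown every 20 steps (Δt=0.2):
t=0.200: state=(1.280, 2.084)
t=0.400: state=(1.355, 1.834)
t=0.600: state=(1.465, 1.628)
t=0.800: state=(1.611, 1.461)
t=1.000: state=(1.796, 1.331)
t=1.200: state=(2.023, 1.235)
t=1.400: state=(2.296, 1.172)
t=1.600: state=(2.617, 1.142)
t=1.800: state=(2.986, 1.148)
t=2.000: state=(3.399, 1.194)
t=2.200: state=(3.844, 1.292)
t=2.400: state=(4.296, 1.455)
t=2.600: state=(4.712, 1.703)
t=2.800: state=(5.026, 2.062)
t=3.000: state=(5.157, 2.548)
t=3.200: state=(5.030, 3.151)
t=3.400: state=(4.627, 3.804)
t=3.600: state=(4.017, 4.386)
t=3.800: state=(3.333, 4.767)
t=4.000: state=(2.702, 4.882)
t=4.090: state=(2.457, 4.850)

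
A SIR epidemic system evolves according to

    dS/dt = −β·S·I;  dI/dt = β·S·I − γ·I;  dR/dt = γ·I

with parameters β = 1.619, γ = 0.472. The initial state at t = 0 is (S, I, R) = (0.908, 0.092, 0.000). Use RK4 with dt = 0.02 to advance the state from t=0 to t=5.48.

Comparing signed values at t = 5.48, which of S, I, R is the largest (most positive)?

t=0.000: state=(0.908, 0.092, 0.000)
step 1 (dt=0.02): k1=(-0.135, 0.092, 0.043), k2=(-0.136, 0.093, 0.044), k3=(-0.136, 0.093, 0.044), k4=(-0.138, 0.093, 0.044); state += dt/6·(k1+2k2+2k3+k4)
t=0.020: state=(0.905, 0.094, 0.001)
t=0.040: state=(0.902, 0.096, 0.002)
t=0.060: state=(0.900, 0.098, 0.003)
continuing one RK4 step at a time; state shown every 10 steps (Δt=0.2):
t=0.200: state=(0.879, 0.112, 0.010)
t=0.400: state=(0.844, 0.134, 0.021)
t=0.600: state=(0.805, 0.160, 0.035)
t=0.800: state=(0.761, 0.187, 0.051)
t=1.000: state=(0.713, 0.217, 0.071)
t=1.200: state=(0.661, 0.246, 0.092)
t=1.400: state=(0.608, 0.275, 0.117)
t=1.600: state=(0.554, 0.302, 0.144)
t=1.800: state=(0.500, 0.326, 0.174)
t=2.000: state=(0.448, 0.346, 0.206)
t=2.200: state=(0.400, 0.361, 0.239)
t=2.400: state=(0.355, 0.371, 0.274)
t=2.600: state=(0.315, 0.376, 0.309)
t=2.800: state=(0.278, 0.377, 0.345)
t=3.000: state=(0.247, 0.373, 0.380)
t=3.200: state=(0.219, 0.366, 0.415)
t=3.400: state=(0.195, 0.356, 0.449)
t=3.600: state=(0.174, 0.344, 0.482)
t=3.800: state=(0.156, 0.330, 0.514)
t=4.000: state=(0.140, 0.315, 0.544)
t=4.200: state=(0.127, 0.300, 0.574)
t=4.400: state=(0.116, 0.283, 0.601)
t=4.600: state=(0.106, 0.267, 0.627)
t=4.800: state=(0.097, 0.251, 0.651)
t=5.000: state=(0.090, 0.236, 0.674)
t=5.200: state=(0.083, 0.221, 0.696)
t=5.400: state=(0.078, 0.206, 0.716)
t=5.480: state=(0.076, 0.200, 0.724)
compare at T: S=0.076, I=0.200, R=0.724

largest component: R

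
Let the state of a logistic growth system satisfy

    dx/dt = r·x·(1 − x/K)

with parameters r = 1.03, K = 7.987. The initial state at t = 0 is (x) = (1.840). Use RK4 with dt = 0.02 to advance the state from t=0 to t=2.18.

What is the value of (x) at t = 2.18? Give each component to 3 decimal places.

(x) = (5.900)

t=0.000: state=(1.840)
step 1 (dt=0.02): k1=(1.459), k2=(1.467), k3=(1.467), k4=(1.475); state += dt/6·(k1+2k2+2k3+k4)
t=0.020: state=(1.869)
t=0.040: state=(1.899)
t=0.060: state=(1.929)
continuing one RK4 step at a time; state shown every 5 steps (Δt=0.1):
t=0.100: state=(1.990)
t=0.200: state=(2.148)
t=0.300: state=(2.313)
t=0.400: state=(2.486)
t=0.500: state=(2.666)
t=0.600: state=(2.852)
t=0.700: state=(3.043)
t=0.800: state=(3.240)
t=0.900: state=(3.440)
t=1.000: state=(3.643)
t=1.100: state=(3.847)
t=1.200: state=(4.053)
t=1.300: state=(4.258)
t=1.400: state=(4.462)
t=1.500: state=(4.664)
t=1.600: state=(4.862)
t=1.700: state=(5.055)
t=1.800: state=(5.244)
t=1.900: state=(5.426)
t=2.000: state=(5.602)
t=2.100: state=(5.770)
t=2.180: state=(5.900)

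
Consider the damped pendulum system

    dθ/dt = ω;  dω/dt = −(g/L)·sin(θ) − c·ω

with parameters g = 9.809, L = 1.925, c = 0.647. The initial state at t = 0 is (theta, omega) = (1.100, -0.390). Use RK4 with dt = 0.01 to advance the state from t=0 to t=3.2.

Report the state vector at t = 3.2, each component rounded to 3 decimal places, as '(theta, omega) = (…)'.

(theta, omega) = (0.304, -0.603)

t=0.000: state=(1.100, -0.390)
step 1 (dt=0.01): k1=(-0.390, -4.289), k2=(-0.411, -4.271), k3=(-0.411, -4.270), k4=(-0.433, -4.252); state += dt/6·(k1+2k2+2k3+k4)
t=0.010: state=(1.096, -0.433)
t=0.020: state=(1.091, -0.475)
t=0.030: state=(1.086, -0.517)
continuing one RK4 step at a time; state shown every 20 steps (Δt=0.2):
t=0.200: state=(0.942, -1.162)
t=0.400: state=(0.650, -1.706)
t=0.600: state=(0.281, -1.925)
t=0.800: state=(-0.095, -1.774)
t=1.000: state=(-0.407, -1.312)
t=1.200: state=(-0.608, -0.678)
t=1.400: state=(-0.677, -0.014)
t=1.600: state=(-0.619, 0.571)
t=1.800: state=(-0.459, 0.996)
t=2.000: state=(-0.235, 1.201)
t=2.200: state=(0.005, 1.161)
t=2.400: state=(0.215, 0.909)
t=2.600: state=(0.360, 0.521)
t=2.800: state=(0.421, 0.087)
t=3.000: state=(0.397, -0.309)
t=3.200: state=(0.304, -0.603)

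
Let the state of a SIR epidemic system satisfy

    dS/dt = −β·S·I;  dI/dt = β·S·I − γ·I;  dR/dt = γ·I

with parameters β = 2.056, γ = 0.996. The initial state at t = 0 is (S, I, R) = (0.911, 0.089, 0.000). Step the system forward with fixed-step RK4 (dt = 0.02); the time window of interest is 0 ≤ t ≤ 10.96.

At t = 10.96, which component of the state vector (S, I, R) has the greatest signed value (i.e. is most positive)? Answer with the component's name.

t=0.000: state=(0.911, 0.089, 0.000)
step 1 (dt=0.02): k1=(-0.167, 0.078, 0.089), k2=(-0.168, 0.078, 0.089), k3=(-0.168, 0.078, 0.089), k4=(-0.169, 0.079, 0.090); state += dt/6·(k1+2k2+2k3+k4)
t=0.020: state=(0.908, 0.091, 0.002)
t=0.040: state=(0.904, 0.092, 0.004)
t=0.060: state=(0.901, 0.094, 0.005)
continuing one RK4 step at a time; state shown every 25 steps (Δt=0.5):
t=0.500: state=(0.814, 0.132, 0.055)
t=1.000: state=(0.695, 0.174, 0.131)
t=1.500: state=(0.572, 0.203, 0.226)
t=2.000: state=(0.462, 0.209, 0.329)
t=2.500: state=(0.375, 0.195, 0.430)
t=3.000: state=(0.311, 0.168, 0.521)
t=3.500: state=(0.266, 0.137, 0.597)
t=4.000: state=(0.234, 0.108, 0.658)
t=4.500: state=(0.212, 0.082, 0.705)
t=5.000: state=(0.197, 0.062, 0.741)
t=5.500: state=(0.187, 0.046, 0.767)
t=6.000: state=(0.179, 0.034, 0.787)
t=6.500: state=(0.174, 0.024, 0.801)
t=7.000: state=(0.171, 0.018, 0.812)
t=7.500: state=(0.168, 0.013, 0.819)
t=8.000: state=(0.166, 0.009, 0.825)
t=8.500: state=(0.165, 0.007, 0.829)
t=9.000: state=(0.164, 0.005, 0.831)
t=9.500: state=(0.163, 0.003, 0.834)
t=10.000: state=(0.163, 0.002, 0.835)
t=10.500: state=(0.162, 0.002, 0.836)
t=10.960: state=(0.162, 0.001, 0.837)
compare at T: S=0.162, I=0.001, R=0.837

largest component: R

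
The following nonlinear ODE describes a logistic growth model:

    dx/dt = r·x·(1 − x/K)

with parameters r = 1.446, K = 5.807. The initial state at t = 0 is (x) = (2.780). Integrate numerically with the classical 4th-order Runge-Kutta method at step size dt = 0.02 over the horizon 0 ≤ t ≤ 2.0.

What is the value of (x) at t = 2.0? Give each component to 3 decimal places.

(x) = (5.476)

t=0.000: state=(2.780)
step 1 (dt=0.02): k1=(2.095), k2=(2.097), k3=(2.097), k4=(2.098); state += dt/6·(k1+2k2+2k3+k4)
t=0.020: state=(2.822)
t=0.040: state=(2.864)
t=0.060: state=(2.906)
continuing one RK4 step at a time; state shown every 5 steps (Δt=0.1):
t=0.100: state=(2.990)
t=0.200: state=(3.199)
t=0.300: state=(3.405)
t=0.400: state=(3.605)
t=0.500: state=(3.799)
t=0.600: state=(3.985)
t=0.700: state=(4.161)
t=0.800: state=(4.326)
t=0.900: state=(4.480)
t=1.000: state=(4.622)
t=1.100: state=(4.752)
t=1.200: state=(4.872)
t=1.300: state=(4.980)
t=1.400: state=(5.077)
t=1.500: state=(5.164)
t=1.600: state=(5.242)
t=1.700: state=(5.312)
t=1.800: state=(5.374)
t=1.900: state=(5.428)
t=2.000: state=(5.476)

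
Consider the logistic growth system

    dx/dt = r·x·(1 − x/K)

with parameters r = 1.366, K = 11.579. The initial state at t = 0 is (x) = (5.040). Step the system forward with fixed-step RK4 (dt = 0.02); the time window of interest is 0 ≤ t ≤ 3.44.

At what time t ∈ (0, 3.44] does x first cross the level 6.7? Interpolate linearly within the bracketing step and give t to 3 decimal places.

t = 0.423

t=0.000: state=(5.040)
step 1 (dt=0.02): k1=(3.888), k2=(3.895), k3=(3.895), k4=(3.901); state += dt/6·(k1+2k2+2k3+k4)
t=0.020: state=(5.118)
t=0.040: state=(5.196)
t=0.060: state=(5.274)
continuing one RK4 step at a time; state shown every 10 steps (Δt=0.2):
t=0.200: state=(5.827)
t=0.400: state=(6.612)
t=0.420: state=(6.689)
next step: t=0.440: state=(6.766) — x has crossed 6.7
linear interpolation between t=0.420 (6.68920) and t=0.440 (6.76620) → t≈0.423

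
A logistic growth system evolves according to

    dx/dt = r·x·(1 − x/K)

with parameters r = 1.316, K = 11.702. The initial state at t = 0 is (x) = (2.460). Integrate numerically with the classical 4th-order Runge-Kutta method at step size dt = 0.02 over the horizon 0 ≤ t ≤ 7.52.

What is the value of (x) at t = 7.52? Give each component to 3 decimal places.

(x) = (11.700)

t=0.000: state=(2.460)
step 1 (dt=0.02): k1=(2.557), k2=(2.576), k3=(2.576), k4=(2.596); state += dt/6·(k1+2k2+2k3+k4)
t=0.020: state=(2.512)
t=0.040: state=(2.564)
t=0.060: state=(2.617)
continuing one RK4 step at a time; state shown every 25 steps (Δt=0.5):
t=0.500: state=(3.973)
t=1.000: state=(5.829)
t=1.500: state=(7.689)
t=2.000: state=(9.212)
t=2.500: state=(10.265)
t=3.000: state=(10.911)
t=3.500: state=(11.279)
t=4.000: state=(11.479)
t=4.500: state=(11.585)
t=5.000: state=(11.641)
t=5.500: state=(11.670)
t=6.000: state=(11.686)
t=6.500: state=(11.694)
t=7.000: state=(11.698)
t=7.500: state=(11.700)
t=7.520: state=(11.700)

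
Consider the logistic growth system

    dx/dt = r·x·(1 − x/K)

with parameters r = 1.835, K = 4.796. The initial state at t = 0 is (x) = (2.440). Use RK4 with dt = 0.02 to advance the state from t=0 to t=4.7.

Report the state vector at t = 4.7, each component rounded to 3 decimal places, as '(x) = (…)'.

(x) = (4.795)

t=0.000: state=(2.440)
step 1 (dt=0.02): k1=(2.199), k2=(2.199), k3=(2.199), k4=(2.197); state += dt/6·(k1+2k2+2k3+k4)
t=0.020: state=(2.484)
t=0.040: state=(2.528)
t=0.060: state=(2.572)
continuing one RK4 step at a time; state shown every 10 steps (Δt=0.2):
t=0.200: state=(2.874)
t=0.400: state=(3.277)
t=0.600: state=(3.630)
t=0.800: state=(3.923)
t=1.000: state=(4.156)
t=1.200: state=(4.333)
t=1.400: state=(4.466)
t=1.600: state=(4.562)
t=1.800: state=(4.632)
t=2.000: state=(4.681)
t=2.200: state=(4.716)
t=2.400: state=(4.740)
t=2.600: state=(4.757)
t=2.800: state=(4.769)
t=3.000: state=(4.777)
t=3.200: state=(4.783)
t=3.400: state=(4.787)
t=3.600: state=(4.790)
t=3.800: state=(4.792)
t=4.000: state=(4.793)
t=4.200: state=(4.794)
t=4.400: state=(4.795)
t=4.600: state=(4.795)
t=4.700: state=(4.795)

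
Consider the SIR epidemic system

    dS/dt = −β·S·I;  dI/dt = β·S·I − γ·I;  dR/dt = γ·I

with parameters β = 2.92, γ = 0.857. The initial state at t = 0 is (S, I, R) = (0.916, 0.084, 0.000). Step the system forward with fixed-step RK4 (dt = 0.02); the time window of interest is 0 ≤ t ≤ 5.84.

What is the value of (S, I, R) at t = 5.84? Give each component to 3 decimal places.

(S, I, R) = (0.038, 0.028, 0.934)

t=0.000: state=(0.916, 0.084, 0.000)
step 1 (dt=0.02): k1=(-0.225, 0.153, 0.072), k2=(-0.228, 0.155, 0.073), k3=(-0.228, 0.155, 0.073), k4=(-0.232, 0.157, 0.075); state += dt/6·(k1+2k2+2k3+k4)
t=0.020: state=(0.911, 0.087, 0.001)
t=0.040: state=(0.907, 0.090, 0.003)
t=0.060: state=(0.902, 0.094, 0.005)
continuing one RK4 step at a time; state shown every 10 steps (Δt=0.2):
t=0.200: state=(0.864, 0.119, 0.017)
t=0.400: state=(0.796, 0.163, 0.041)
t=0.600: state=(0.713, 0.213, 0.074)
t=0.800: state=(0.620, 0.266, 0.115)
t=1.000: state=(0.523, 0.312, 0.164)
t=1.200: state=(0.431, 0.348, 0.221)
t=1.400: state=(0.350, 0.368, 0.283)
t=1.600: state=(0.282, 0.372, 0.346)
t=1.800: state=(0.227, 0.364, 0.409)
t=2.000: state=(0.185, 0.345, 0.470)
t=2.200: state=(0.152, 0.321, 0.527)
t=2.400: state=(0.127, 0.293, 0.580)
t=2.600: state=(0.108, 0.264, 0.628)
t=2.800: state=(0.093, 0.236, 0.671)
t=3.000: state=(0.082, 0.209, 0.709)
t=3.200: state=(0.073, 0.185, 0.743)
t=3.400: state=(0.066, 0.162, 0.772)
t=3.600: state=(0.060, 0.141, 0.798)
t=3.800: state=(0.056, 0.123, 0.821)
t=4.000: state=(0.052, 0.107, 0.841)
t=4.200: state=(0.049, 0.093, 0.858)
t=4.400: state=(0.047, 0.081, 0.873)
t=4.600: state=(0.045, 0.070, 0.885)
t=4.800: state=(0.043, 0.060, 0.897)
t=5.000: state=(0.042, 0.052, 0.906)
t=5.200: state=(0.041, 0.045, 0.914)
t=5.400: state=(0.040, 0.039, 0.922)
t=5.600: state=(0.039, 0.033, 0.928)
t=5.800: state=(0.038, 0.029, 0.933)
t=5.840: state=(0.038, 0.028, 0.934)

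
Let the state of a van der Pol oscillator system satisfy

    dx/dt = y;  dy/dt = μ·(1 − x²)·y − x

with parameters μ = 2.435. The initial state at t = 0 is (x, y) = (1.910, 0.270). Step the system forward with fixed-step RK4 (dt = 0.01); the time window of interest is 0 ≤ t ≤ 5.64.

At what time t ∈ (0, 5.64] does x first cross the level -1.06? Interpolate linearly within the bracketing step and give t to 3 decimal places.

t=0.000: state=(1.910, 0.270)
step 1 (dt=0.01): k1=(0.270, -3.651), k2=(0.252, -3.538), k3=(0.252, -3.541), k4=(0.235, -3.431); state += dt/6·(k1+2k2+2k3+k4)
t=0.010: state=(1.913, 0.235)
t=0.020: state=(1.915, 0.201)
t=0.030: state=(1.917, 0.170)
continuing one RK4 step at a time; state shown every 20 steps (Δt=0.2):
t=0.200: state=(1.914, -0.141)
t=0.400: state=(1.872, -0.256)
t=0.600: state=(1.816, -0.298)
t=0.800: state=(1.754, -0.324)
t=1.000: state=(1.687, -0.347)
t=1.200: state=(1.615, -0.375)
t=1.400: state=(1.537, -0.408)
t=1.600: state=(1.451, -0.450)
t=1.800: state=(1.356, -0.506)
t=2.000: state=(1.248, -0.583)
t=2.200: state=(1.121, -0.695)
t=2.400: state=(0.965, -0.870)
t=2.600: state=(0.765, -1.166)
t=2.800: state=(0.483, -1.706)
t=3.000: state=(0.050, -2.726)
t=3.200: state=(-0.640, -4.139)
t=3.290: state=(-1.026, -4.341)
next step: t=3.300: state=(-1.069, -4.320) — x has crossed -1.06
linear interpolation between t=3.290 (-1.02588) and t=3.300 (-1.06919) → t≈3.298

t = 3.298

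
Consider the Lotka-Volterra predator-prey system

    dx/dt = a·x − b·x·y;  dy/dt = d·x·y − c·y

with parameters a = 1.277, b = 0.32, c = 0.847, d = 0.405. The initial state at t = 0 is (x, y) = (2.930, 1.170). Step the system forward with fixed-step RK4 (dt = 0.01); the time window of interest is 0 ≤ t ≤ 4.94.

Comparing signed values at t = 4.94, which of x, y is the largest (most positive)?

t=0.000: state=(2.930, 1.170)
step 1 (dt=0.01): k1=(2.645, 0.397), k2=(2.655, 0.404), k3=(2.655, 0.404), k4=(2.665, 0.411); state += dt/6·(k1+2k2+2k3+k4)
t=0.010: state=(2.957, 1.174)
t=0.020: state=(2.983, 1.178)
t=0.030: state=(3.010, 1.183)
continuing one RK4 step at a time; state shown every 20 steps (Δt=0.2):
t=0.200: state=(3.498, 1.281)
t=0.400: state=(4.138, 1.472)
t=0.600: state=(4.817, 1.786)
t=0.800: state=(5.465, 2.288)
t=1.000: state=(5.954, 3.072)
t=1.200: state=(6.097, 4.238)
t=1.400: state=(5.719, 5.795)
t=1.600: state=(4.821, 7.519)
t=1.800: state=(3.664, 8.954)
t=2.000: state=(2.591, 9.724)
t=2.200: state=(1.786, 9.782)
t=2.400: state=(1.249, 9.322)
t=2.600: state=(0.908, 8.579)
t=2.800: state=(0.696, 7.723)
t=3.000: state=(0.563, 6.857)
t=3.200: state=(0.481, 6.037)
t=3.400: state=(0.433, 5.288)
t=3.600: state=(0.407, 4.618)
t=3.800: state=(0.399, 4.027)
t=4.000: state=(0.405, 3.512)
t=4.200: state=(0.423, 3.065)
t=4.400: state=(0.455, 2.681)
t=4.600: state=(0.500, 2.352)
t=4.800: state=(0.560, 2.073)
t=4.940: state=(0.613, 1.903)
compare at T: x=0.613, y=1.903

largest component: y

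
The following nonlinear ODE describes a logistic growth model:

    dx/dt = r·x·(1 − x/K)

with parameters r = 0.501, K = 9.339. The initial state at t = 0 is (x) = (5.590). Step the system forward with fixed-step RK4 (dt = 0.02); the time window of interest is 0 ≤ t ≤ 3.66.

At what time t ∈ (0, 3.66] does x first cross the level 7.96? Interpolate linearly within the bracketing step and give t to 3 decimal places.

t = 2.702

t=0.000: state=(5.590)
step 1 (dt=0.02): k1=(1.124), k2=(1.123), k3=(1.123), k4=(1.122); state += dt/6·(k1+2k2+2k3+k4)
t=0.020: state=(5.612)
t=0.040: state=(5.635)
t=0.060: state=(5.657)
continuing one RK4 step at a time; state shown every 10 steps (Δt=0.2):
t=0.200: state=(5.812)
t=0.400: state=(6.030)
t=0.600: state=(6.240)
t=0.800: state=(6.444)
t=1.000: state=(6.640)
t=1.200: state=(6.829)
t=1.400: state=(7.008)
t=1.600: state=(7.179)
t=1.800: state=(7.341)
t=2.000: state=(7.494)
t=2.200: state=(7.638)
t=2.400: state=(7.773)
t=2.600: state=(7.899)
t=2.700: state=(7.959)
next step: t=2.720: state=(7.971) — x has crossed 7.96
linear interpolation between t=2.700 (7.95897) and t=2.720 (7.97071) → t≈2.702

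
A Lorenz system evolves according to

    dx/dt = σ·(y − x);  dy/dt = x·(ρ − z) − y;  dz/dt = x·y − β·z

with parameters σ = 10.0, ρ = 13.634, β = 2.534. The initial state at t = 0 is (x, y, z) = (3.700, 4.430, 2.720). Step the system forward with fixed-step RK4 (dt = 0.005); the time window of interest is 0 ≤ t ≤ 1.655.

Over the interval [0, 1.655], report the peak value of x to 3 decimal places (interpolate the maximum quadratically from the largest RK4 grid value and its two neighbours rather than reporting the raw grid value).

t=0.000: state=(3.700, 4.430, 2.720)
step 1 (dt=0.005): k1=(7.300, 35.952, 9.499), k2=(8.016, 35.973, 9.853), k3=(7.999, 35.989, 9.859), k4=(8.700, 36.024, 10.224); state += dt/6·(k1+2k2+2k3+k4)
t=0.005: state=(3.740, 4.610, 2.769)
t=0.010: state=(3.787, 4.790, 2.822)
t=0.015: state=(3.840, 4.972, 2.879)
continuing one RK4 step at a time; state shown every 20 steps (Δt=0.1):
t=0.100: state=(5.547, 8.283, 4.702)
t=0.200: state=(8.670, 11.743, 10.215)
t=0.300: state=(10.341, 9.951, 17.841)
t=0.400: state=(7.841, 3.918, 19.545)
t=0.500: state=(4.083, 0.989, 16.310)
t=0.600: state=(1.923, 0.604, 12.834)
t=0.700: state=(1.167, 0.845, 10.051)
t=0.800: state=(1.106, 1.257, 7.902)
t=0.900: state=(1.427, 1.919, 6.308)
t=1.000: state=(2.124, 3.054, 5.283)
t=1.100: state=(3.365, 4.961, 5.070)
t=1.200: state=(5.372, 7.778, 6.420)
t=1.300: state=(7.935, 10.373, 10.520)
t=1.400: state=(9.390, 9.431, 16.250)
t=1.500: state=(7.849, 5.086, 18.299)
t=1.600: state=(4.924, 2.276, 16.153)
t=1.655: state=(3.667, 1.763, 14.484)
largest grid value and its neighbours: x(0.285)=10.34379, x(0.290)=10.35498, x(0.295)=10.35400
parabola through these three points peaks at t≈0.292 with x≈10.35605

max x = 10.356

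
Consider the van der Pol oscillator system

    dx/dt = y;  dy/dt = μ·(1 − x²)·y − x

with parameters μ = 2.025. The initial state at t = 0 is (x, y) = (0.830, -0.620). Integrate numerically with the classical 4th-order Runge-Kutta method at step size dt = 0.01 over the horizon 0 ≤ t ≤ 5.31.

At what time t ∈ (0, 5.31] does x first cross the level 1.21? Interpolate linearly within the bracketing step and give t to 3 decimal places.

t=0.000: state=(0.830, -0.620)
step 1 (dt=0.01): k1=(-0.620, -1.221), k2=(-0.626, -1.228), k3=(-0.626, -1.228), k4=(-0.632, -1.235); state += dt/6·(k1+2k2+2k3+k4)
t=0.010: state=(0.824, -0.632)
t=0.020: state=(0.817, -0.645)
t=0.030: state=(0.811, -0.657)
continuing one RK4 step at a time; state shown every 20 steps (Δt=0.2):
t=0.200: state=(0.679, -0.903)
t=0.400: state=(0.460, -1.316)
t=0.600: state=(0.137, -1.968)
t=0.800: state=(-0.347, -2.900)
t=1.000: state=(-1.001, -3.443)
t=1.200: state=(-1.602, -2.296)
t=1.400: state=(-1.893, -0.728)
t=1.600: state=(-1.954, -0.007)
t=1.800: state=(-1.927, 0.232)
t=2.000: state=(-1.871, 0.316)
t=2.200: state=(-1.804, 0.358)
t=2.400: state=(-1.729, 0.390)
t=2.600: state=(-1.648, 0.423)
t=2.800: state=(-1.559, 0.463)
t=3.000: state=(-1.462, 0.512)
t=3.200: state=(-1.353, 0.578)
t=3.400: state=(-1.229, 0.668)
t=3.600: state=(-1.083, 0.800)
t=3.800: state=(-0.904, 1.003)
t=4.000: state=(-0.673, 1.337)
t=4.200: state=(-0.354, 1.913)
t=4.400: state=(0.117, 2.862)
t=4.600: state=(0.796, 3.809)
t=4.700: state=(1.177, 3.721)
next step: t=4.710: state=(1.214, 3.677) — x has crossed 1.21
linear interpolation between t=4.700 (1.17744) and t=4.710 (1.21443) → t≈4.709

t = 4.709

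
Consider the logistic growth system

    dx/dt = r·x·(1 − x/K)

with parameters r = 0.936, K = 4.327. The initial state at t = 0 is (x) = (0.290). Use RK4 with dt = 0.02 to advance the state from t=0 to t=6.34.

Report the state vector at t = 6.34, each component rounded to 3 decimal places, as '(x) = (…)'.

(x) = (4.173)

t=0.000: state=(0.290)
step 1 (dt=0.02): k1=(0.253), k2=(0.255), k3=(0.255), k4=(0.257); state += dt/6·(k1+2k2+2k3+k4)
t=0.020: state=(0.295)
t=0.040: state=(0.300)
t=0.060: state=(0.306)
continuing one RK4 step at a time; state shown every 25 steps (Δt=0.5):
t=0.500: state=(0.445)
t=1.000: state=(0.670)
t=1.500: state=(0.979)
t=2.000: state=(1.377)
t=2.500: state=(1.848)
t=3.000: state=(2.352)
t=3.500: state=(2.836)
t=4.000: state=(3.255)
t=4.500: state=(3.587)
t=5.000: state=(3.832)
t=5.500: state=(4.003)
t=6.000: state=(4.118)
t=6.340: state=(4.173)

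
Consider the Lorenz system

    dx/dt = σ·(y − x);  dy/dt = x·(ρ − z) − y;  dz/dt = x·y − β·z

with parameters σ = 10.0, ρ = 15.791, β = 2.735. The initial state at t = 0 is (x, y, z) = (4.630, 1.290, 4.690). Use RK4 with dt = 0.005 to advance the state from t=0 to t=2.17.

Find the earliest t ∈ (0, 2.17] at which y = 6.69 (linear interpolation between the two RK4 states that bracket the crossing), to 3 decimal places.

t=0.000: state=(4.630, 1.290, 4.690)
step 1 (dt=0.005): k1=(-33.400, 50.108, -6.854), k2=(-31.312, 49.133, -6.346), k3=(-31.389, 49.188, -6.353), k4=(-29.371, 48.262, -5.870); state += dt/6·(k1+2k2+2k3+k4)
t=0.005: state=(4.473, 1.536, 4.658)
t=0.010: state=(4.336, 1.773, 4.631)
t=0.015: state=(4.216, 2.002, 4.608)
continuing one RK4 step at a time; state shown every 20 steps (Δt=0.1):
t=0.100: state=(4.075, 5.395, 4.774)
t=0.130: state=(4.581, 6.617, 5.146)
next step: t=0.135: state=(4.686, 6.829, 5.231) — y has crossed 6.69
linear interpolation between t=0.130 (6.61739) and t=0.135 (6.82940) → t≈0.132

t = 0.132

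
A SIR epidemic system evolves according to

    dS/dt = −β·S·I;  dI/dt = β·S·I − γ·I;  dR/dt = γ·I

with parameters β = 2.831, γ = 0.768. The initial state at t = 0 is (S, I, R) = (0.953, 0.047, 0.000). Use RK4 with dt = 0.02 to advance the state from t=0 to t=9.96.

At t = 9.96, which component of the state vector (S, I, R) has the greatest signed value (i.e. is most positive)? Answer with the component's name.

largest component: R

t=0.000: state=(0.953, 0.047, 0.000)
step 1 (dt=0.02): k1=(-0.127, 0.091, 0.036), k2=(-0.129, 0.092, 0.037), k3=(-0.129, 0.092, 0.037), k4=(-0.131, 0.094, 0.038); state += dt/6·(k1+2k2+2k3+k4)
t=0.020: state=(0.950, 0.049, 0.001)
t=0.040: state=(0.948, 0.051, 0.002)
t=0.060: state=(0.945, 0.053, 0.002)
continuing one RK4 step at a time; state shown every 25 steps (Δt=0.5):
t=0.500: state=(0.854, 0.116, 0.030)
t=1.000: state=(0.669, 0.235, 0.096)
t=1.500: state=(0.440, 0.350, 0.210)
t=2.000: state=(0.258, 0.388, 0.354)
t=2.500: state=(0.152, 0.350, 0.498)
t=3.000: state=(0.097, 0.283, 0.620)
t=3.500: state=(0.068, 0.216, 0.715)
t=4.000: state=(0.052, 0.160, 0.787)
t=4.500: state=(0.043, 0.117, 0.840)
t=5.000: state=(0.037, 0.084, 0.878)
t=5.500: state=(0.034, 0.060, 0.906)
t=6.000: state=(0.031, 0.043, 0.926)
t=6.500: state=(0.030, 0.031, 0.940)
t=7.000: state=(0.029, 0.022, 0.950)
t=7.500: state=(0.028, 0.015, 0.957)
t=8.000: state=(0.028, 0.011, 0.962)
t=8.500: state=(0.027, 0.008, 0.965)
t=9.000: state=(0.027, 0.005, 0.968)
t=9.500: state=(0.027, 0.004, 0.969)
t=9.960: state=(0.027, 0.003, 0.971)
compare at T: S=0.027, I=0.003, R=0.971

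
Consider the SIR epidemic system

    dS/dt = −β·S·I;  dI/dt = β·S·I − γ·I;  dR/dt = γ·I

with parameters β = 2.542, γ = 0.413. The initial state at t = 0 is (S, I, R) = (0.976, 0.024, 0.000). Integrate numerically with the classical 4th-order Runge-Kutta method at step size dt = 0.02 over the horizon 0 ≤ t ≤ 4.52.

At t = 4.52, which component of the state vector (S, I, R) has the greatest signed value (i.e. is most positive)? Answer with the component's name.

largest component: R

t=0.000: state=(0.976, 0.024, 0.000)
step 1 (dt=0.02): k1=(-0.060, 0.050, 0.010), k2=(-0.061, 0.051, 0.010), k3=(-0.061, 0.051, 0.010), k4=(-0.062, 0.052, 0.010); state += dt/6·(k1+2k2+2k3+k4)
t=0.020: state=(0.975, 0.025, 0.000)
t=0.040: state=(0.974, 0.026, 0.000)
t=0.060: state=(0.972, 0.027, 0.001)
continuing one RK4 step at a time; state shown every 10 steps (Δt=0.2):
t=0.200: state=(0.961, 0.036, 0.002)
t=0.400: state=(0.940, 0.054, 0.006)
t=0.600: state=(0.909, 0.080, 0.012)
t=0.800: state=(0.865, 0.115, 0.020)
t=1.000: state=(0.807, 0.162, 0.031)
t=1.200: state=(0.732, 0.221, 0.047)
t=1.400: state=(0.643, 0.289, 0.068)
t=1.600: state=(0.546, 0.360, 0.094)
t=1.800: state=(0.447, 0.426, 0.127)
t=2.000: state=(0.354, 0.481, 0.165)
t=2.200: state=(0.275, 0.519, 0.206)
t=2.400: state=(0.210, 0.540, 0.250)
t=2.600: state=(0.159, 0.546, 0.295)
t=2.800: state=(0.121, 0.540, 0.340)
t=3.000: state=(0.092, 0.524, 0.384)
t=3.200: state=(0.071, 0.503, 0.426)
t=3.400: state=(0.055, 0.478, 0.467)
t=3.600: state=(0.044, 0.451, 0.505)
t=3.800: state=(0.035, 0.424, 0.541)
t=4.000: state=(0.028, 0.396, 0.575)
t=4.200: state=(0.023, 0.370, 0.607)
t=4.400: state=(0.019, 0.344, 0.636)
t=4.520: state=(0.018, 0.329, 0.653)
compare at T: S=0.018, I=0.329, R=0.653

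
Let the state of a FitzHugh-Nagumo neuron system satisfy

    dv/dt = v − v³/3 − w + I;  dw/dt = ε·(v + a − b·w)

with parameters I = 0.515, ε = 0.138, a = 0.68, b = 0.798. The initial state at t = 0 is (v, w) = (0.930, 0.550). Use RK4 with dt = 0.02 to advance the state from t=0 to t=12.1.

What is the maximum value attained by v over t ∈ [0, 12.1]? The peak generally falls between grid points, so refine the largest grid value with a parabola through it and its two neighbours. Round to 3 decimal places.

max v = 1.492

t=0.000: state=(0.930, 0.550)
step 1 (dt=0.02): k1=(0.627, 0.162), k2=(0.626, 0.162), k3=(0.626, 0.162), k4=(0.625, 0.163); state += dt/6·(k1+2k2+2k3+k4)
t=0.020: state=(0.943, 0.553)
t=0.040: state=(0.955, 0.557)
t=0.060: state=(0.967, 0.560)
continuing one RK4 step at a time; state shown every 25 steps (Δt=0.5):
t=0.500: state=(1.217, 0.639)
t=1.000: state=(1.405, 0.739)
t=1.500: state=(1.483, 0.842)
t=2.000: state=(1.488, 0.943)
t=2.500: state=(1.454, 1.037)
t=3.000: state=(1.399, 1.123)
t=3.500: state=(1.333, 1.200)
t=4.000: state=(1.258, 1.269)
t=4.500: state=(1.174, 1.328)
t=5.000: state=(1.079, 1.378)
t=5.500: state=(0.969, 1.419)
t=6.000: state=(0.838, 1.449)
t=6.500: state=(0.671, 1.468)
t=7.000: state=(0.444, 1.473)
t=7.500: state=(0.105, 1.459)
t=8.000: state=(-0.425, 1.417)
t=8.500: state=(-1.151, 1.334)
t=9.000: state=(-1.718, 1.209)
t=9.500: state=(-1.910, 1.067)
t=10.000: state=(-1.925, 0.926)
t=10.500: state=(-1.891, 0.794)
t=11.000: state=(-1.846, 0.671)
t=11.500: state=(-1.798, 0.559)
t=12.000: state=(-1.750, 0.455)
t=12.100: state=(-1.740, 0.436)
largest grid value and its neighbours: v(1.760)=1.49182, v(1.780)=1.49187, v(1.800)=1.49184
parabola through these three points peaks at t≈1.783 with v≈1.49187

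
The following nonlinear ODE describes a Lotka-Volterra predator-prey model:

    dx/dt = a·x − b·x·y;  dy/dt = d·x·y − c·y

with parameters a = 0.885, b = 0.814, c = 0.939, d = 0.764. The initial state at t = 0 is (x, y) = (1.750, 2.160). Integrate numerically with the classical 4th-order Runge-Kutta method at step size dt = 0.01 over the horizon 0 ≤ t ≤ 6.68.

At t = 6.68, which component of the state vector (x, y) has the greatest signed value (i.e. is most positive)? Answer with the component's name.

t=0.000: state=(1.750, 2.160)
step 1 (dt=0.01): k1=(-1.528, 0.860), k2=(-1.528, 0.849), k3=(-1.528, 0.849), k4=(-1.527, 0.838); state += dt/6·(k1+2k2+2k3+k4)
t=0.010: state=(1.735, 2.168)
t=0.020: state=(1.719, 2.177)
t=0.030: state=(1.704, 2.185)
continuing one RK4 step at a time; state shown every 25 steps (Δt=0.25):
t=0.250: state=(1.383, 2.302)
t=0.500: state=(1.078, 2.300)
t=0.750: state=(0.851, 2.184)
t=1.000: state=(0.693, 1.999)
t=1.250: state=(0.588, 1.786)
t=1.500: state=(0.522, 1.569)
t=1.750: state=(0.483, 1.365)
t=2.000: state=(0.465, 1.181)
t=2.250: state=(0.464, 1.021)
t=2.500: state=(0.477, 0.883)
t=2.750: state=(0.504, 0.767)
t=3.000: state=(0.543, 0.670)
t=3.250: state=(0.596, 0.590)
t=3.500: state=(0.664, 0.526)
t=3.750: state=(0.748, 0.476)
t=4.000: state=(0.851, 0.439)
t=4.250: state=(0.974, 0.413)
t=4.500: state=(1.119, 0.398)
t=4.750: state=(1.288, 0.396)
t=5.000: state=(1.481, 0.408)
t=5.250: state=(1.696, 0.437)
t=5.500: state=(1.926, 0.488)
t=5.750: state=(2.159, 0.570)
t=6.000: state=(2.371, 0.695)
t=6.250: state=(2.523, 0.879)
t=6.500: state=(2.568, 1.132)
t=6.680: state=(2.511, 1.357)
compare at T: x=2.511, y=1.357

largest component: x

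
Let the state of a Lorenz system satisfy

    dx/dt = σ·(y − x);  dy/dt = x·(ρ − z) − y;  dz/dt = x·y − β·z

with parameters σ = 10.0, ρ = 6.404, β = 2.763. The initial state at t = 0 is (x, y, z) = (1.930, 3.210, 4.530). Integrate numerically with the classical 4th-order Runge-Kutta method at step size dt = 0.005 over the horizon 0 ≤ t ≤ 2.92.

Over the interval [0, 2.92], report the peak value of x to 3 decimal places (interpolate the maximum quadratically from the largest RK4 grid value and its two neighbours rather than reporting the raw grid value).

max x = 4.480

t=0.000: state=(1.930, 3.210, 4.530)
step 1 (dt=0.005): k1=(12.800, 0.407, -6.321), k2=(12.490, 0.497, -6.173), k3=(12.500, 0.494, -6.176), k4=(12.200, 0.583, -6.030); state += dt/6·(k1+2k2+2k3+k4)
t=0.005: state=(1.992, 3.212, 4.499)
t=0.010: state=(2.052, 3.216, 4.470)
t=0.015: state=(2.109, 3.220, 4.442)
continuing one RK4 step at a time; state shown every 20 steps (Δt=0.1):
t=0.100: state=(2.794, 3.394, 4.137)
t=0.200: state=(3.298, 3.745, 4.097)
t=0.300: state=(3.723, 4.128, 4.324)
t=0.400: state=(4.098, 4.433, 4.755)
t=0.500: state=(4.370, 4.568, 5.286)
t=0.600: state=(4.479, 4.496, 5.775)
t=0.700: state=(4.409, 4.260, 6.088)
t=0.800: state=(4.205, 3.961, 6.164)
t=0.900: state=(3.950, 3.697, 6.034)
t=1.000: state=(3.721, 3.524, 5.780)
t=1.100: state=(3.566, 3.455, 5.489)
t=1.200: state=(3.500, 3.479, 5.230)
t=1.300: state=(3.518, 3.573, 5.046)
t=1.400: state=(3.602, 3.711, 4.960)
t=1.500: state=(3.726, 3.861, 4.976)
t=1.600: state=(3.861, 3.992, 5.080)
t=1.700: state=(3.978, 4.077, 5.239)
t=1.800: state=(4.053, 4.101, 5.414)
t=1.900: state=(4.072, 4.064, 5.559)
t=2.000: state=(4.039, 3.985, 5.644)
t=2.100: state=(3.970, 3.890, 5.659)
t=2.200: state=(3.887, 3.806, 5.612)
t=2.300: state=(3.813, 3.749, 5.525)
t=2.400: state=(3.763, 3.727, 5.426)
t=2.500: state=(3.742, 3.738, 5.338)
t=2.600: state=(3.752, 3.774, 5.278)
t=2.700: state=(3.784, 3.824, 5.254)
t=2.800: state=(3.828, 3.875, 5.266)
t=2.900: state=(3.874, 3.916, 5.307)
t=2.920: state=(3.882, 3.922, 5.317)
largest grid value and its neighbours: x(0.605)=4.47975, x(0.610)=4.47992, x(0.615)=4.47962
parabola through these three points peaks at t≈0.609 with x≈4.47992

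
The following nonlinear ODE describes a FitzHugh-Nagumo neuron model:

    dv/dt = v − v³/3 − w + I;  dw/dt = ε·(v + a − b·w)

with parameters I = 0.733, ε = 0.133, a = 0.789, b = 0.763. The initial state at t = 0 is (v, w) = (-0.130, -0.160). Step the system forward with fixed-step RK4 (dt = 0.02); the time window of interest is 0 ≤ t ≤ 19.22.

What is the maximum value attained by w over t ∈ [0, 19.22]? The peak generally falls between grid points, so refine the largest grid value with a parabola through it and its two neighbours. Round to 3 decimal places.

t=0.000: state=(-0.130, -0.160)
step 1 (dt=0.02): k1=(0.764, 0.104), k2=(0.770, 0.105), k3=(0.770, 0.105), k4=(0.777, 0.106); state += dt/6·(k1+2k2+2k3+k4)
t=0.020: state=(-0.115, -0.158)
t=0.040: state=(-0.099, -0.156)
t=0.060: state=(-0.083, -0.154)
continuing one RK4 step at a time; state shown every 50 steps (Δt=1):
t=1.000: state=(1.008, 0.004)
t=2.000: state=(1.837, 0.299)
t=3.000: state=(1.834, 0.605)
t=4.000: state=(1.723, 0.871)
t=5.000: state=(1.599, 1.097)
t=6.000: state=(1.467, 1.285)
t=7.000: state=(1.323, 1.437)
t=8.000: state=(1.157, 1.555)
t=9.000: state=(0.950, 1.638)
t=10.000: state=(0.646, 1.682)
t=11.000: state=(0.058, 1.669)
t=12.000: state=(-1.226, 1.539)
t=13.000: state=(-1.918, 1.276)
t=14.000: state=(-1.890, 1.010)
t=15.000: state=(-1.799, 0.779)
t=16.000: state=(-1.704, 0.582)
t=17.000: state=(-1.608, 0.417)
t=18.000: state=(-1.513, 0.279)
t=19.000: state=(-1.417, 0.167)
t=19.220: state=(-1.395, 0.145)
largest grid value and its neighbours: w(10.320)=1.68574, w(10.340)=1.68575, w(10.360)=1.68573
parabola through these three points peaks at t≈10.337 with w≈1.68575

max w = 1.686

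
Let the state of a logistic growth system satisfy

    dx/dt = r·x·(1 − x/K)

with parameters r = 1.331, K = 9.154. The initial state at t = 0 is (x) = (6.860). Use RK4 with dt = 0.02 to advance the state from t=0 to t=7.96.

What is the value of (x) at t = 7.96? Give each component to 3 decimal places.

t=0.000: state=(6.860)
step 1 (dt=0.02): k1=(2.288), k2=(2.273), k3=(2.273), k4=(2.258); state += dt/6·(k1+2k2+2k3+k4)
t=0.020: state=(6.905)
t=0.040: state=(6.950)
t=0.060: state=(6.995)
continuing one RK4 step at a time; state shown every 25 steps (Δt=0.5):
t=0.500: state=(7.811)
t=1.000: state=(8.411)
t=1.500: state=(8.756)
t=2.000: state=(8.945)
t=2.500: state=(9.045)
t=3.000: state=(9.098)
t=3.500: state=(9.125)
t=4.000: state=(9.139)
t=4.500: state=(9.146)
t=5.000: state=(9.150)
t=5.500: state=(9.152)
t=6.000: state=(9.153)
t=6.500: state=(9.153)
t=7.000: state=(9.154)
t=7.500: state=(9.154)
t=7.960: state=(9.154)

(x) = (9.154)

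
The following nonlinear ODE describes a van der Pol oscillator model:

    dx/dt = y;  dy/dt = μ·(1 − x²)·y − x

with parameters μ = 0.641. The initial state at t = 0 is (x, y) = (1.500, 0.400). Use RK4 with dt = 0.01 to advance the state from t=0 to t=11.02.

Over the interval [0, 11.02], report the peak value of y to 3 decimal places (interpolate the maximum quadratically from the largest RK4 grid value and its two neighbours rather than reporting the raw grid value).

t=0.000: state=(1.500, 0.400)
step 1 (dt=0.01): k1=(0.400, -1.821), k2=(0.391, -1.817), k3=(0.391, -1.817), k4=(0.382, -1.813); state += dt/6·(k1+2k2+2k3+k4)
t=0.010: state=(1.504, 0.382)
t=0.020: state=(1.508, 0.364)
t=0.030: state=(1.511, 0.346)
continuing one RK4 step at a time; state shown every 50 steps (Δt=0.5):
t=0.500: state=(1.496, -0.362)
t=1.000: state=(1.180, -0.880)
t=1.500: state=(0.615, -1.400)
t=2.000: state=(-0.238, -2.002)
t=2.500: state=(-1.266, -1.851)
t=3.000: state=(-1.860, -0.479)
t=3.500: state=(-1.841, 0.434)
t=4.000: state=(-1.502, 0.888)
t=4.500: state=(-0.954, 1.324)
t=5.000: state=(-0.145, 1.946)
t=5.500: state=(0.954, 2.269)
t=6.000: state=(1.824, 0.992)
t=6.500: state=(1.975, -0.234)
t=7.000: state=(1.711, -0.760)
t=7.500: state=(1.237, -1.143)
t=8.000: state=(0.542, -1.674)
t=8.500: state=(-0.461, -2.295)
t=9.000: state=(-1.546, -1.708)
t=9.500: state=(-1.996, -0.169)
t=10.000: state=(-1.864, 0.581)
t=10.500: state=(-1.472, 0.972)
t=11.000: state=(-0.883, 1.413)
t=11.020: state=(-0.855, 1.435)
largest grid value and its neighbours: y(5.390)=2.30987, y(5.400)=2.31002, y(5.410)=2.30944
parabola through these three points peaks at t≈5.397 with y≈2.31005

max y = 2.310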